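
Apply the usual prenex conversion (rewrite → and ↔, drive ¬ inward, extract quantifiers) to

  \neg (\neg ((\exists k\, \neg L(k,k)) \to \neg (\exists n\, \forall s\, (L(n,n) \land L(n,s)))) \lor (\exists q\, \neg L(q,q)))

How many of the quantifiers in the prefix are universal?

3

First replace A → B with ¬A ∨ B.
  \neg (\neg (\neg (\exists k\, \neg L(k,k)) \lor \neg (\exists n\, \forall s\, (L(n,n) \land L(n,s)))) \lor (\exists q\, \neg L(q,q)))
Drive negations inward (¬∀x A ≡ ∃x ¬A, ¬∃x A ≡ ∀x ¬A, De Morgan for ∧/∨):
  ((\forall k\, L(k,k)) \lor (\forall n\, \exists s\, (\neg L(n,n) \lor \neg L(n,s)))) \land (\forall q\, L(q,q))
Pull the quantifiers to the front (each side's bound variable is not free in the other side):
  \forall k\, \forall n\, \exists s\, \forall q\, ((L(k,k) \lor \neg L(n,n) \lor \neg L(n,s)) \land L(q,q))
The prefix is \forall k \forall n \exists s \forall q: 3 universal, 1 existential.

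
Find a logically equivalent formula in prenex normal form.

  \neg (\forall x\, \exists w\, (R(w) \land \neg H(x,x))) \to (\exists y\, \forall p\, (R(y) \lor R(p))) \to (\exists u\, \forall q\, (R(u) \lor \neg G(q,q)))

\forall x\, \exists w\, \forall y\, \exists p\, \exists u\, \forall q\, (R(w) \land \neg H(x,x) \lor \neg R(y) \land \neg R(p) \lor R(u) \lor \neg G(q,q))

Eliminate → and ↔ using ¬ and ∨.
  \neg \neg (\forall x\, \exists w\, (R(w) \land \neg H(x,x))) \lor \neg (\exists y\, \forall p\, (R(y) \lor R(p))) \lor (\exists u\, \forall q\, (R(u) \lor \neg G(q,q)))
Push ¬ through the quantifiers and connectives to reach negation normal form:
  (\forall x\, \exists w\, (R(w) \land \neg H(x,x))) \lor (\forall y\, \exists p\, (\neg R(y) \land \neg R(p))) \lor (\exists u\, \forall q\, (R(u) \lor \neg G(q,q)))
All bound variables are already distinct, so no renaming is needed.
Pull the quantifiers to the front (each side's bound variable is not free in the other side):
  \forall x\, \exists w\, \forall y\, \exists p\, \exists u\, \forall q\, (R(w) \land \neg H(x,x) \lor \neg R(y) \land \neg R(p) \lor R(u) \lor \neg G(q,q))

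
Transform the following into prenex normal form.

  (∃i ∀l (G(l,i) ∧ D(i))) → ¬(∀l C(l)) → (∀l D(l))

Rewrite implications/biconditionals: A → B as ¬A ∨ B.
  ¬(∃i ∀l (G(l,i) ∧ D(i))) ∨ ¬¬(∀l C(l)) ∨ (∀l D(l))
Move each ¬ inward, flipping quantifiers it crosses:
  (∀i ∃l (¬G(l,i) ∨ ¬D(i))) ∨ (∀l C(l)) ∨ (∀l D(l))
Rename bound variables to avoid capture: l↦y1, l↦v.
  (∀i ∃l (¬G(l,i) ∨ ¬D(i))) ∨ (∀y1 C(y1)) ∨ (∀v D(v))
Pull the quantifiers to the front (each side's bound variable is not free in the other side):
  ∀i ∃l ∀y1 ∀v (¬G(l,i) ∨ ¬D(i) ∨ C(y1) ∨ D(v))

∀i ∃l ∀y1 ∀v (¬G(l,i) ∨ ¬D(i) ∨ C(y1) ∨ D(v))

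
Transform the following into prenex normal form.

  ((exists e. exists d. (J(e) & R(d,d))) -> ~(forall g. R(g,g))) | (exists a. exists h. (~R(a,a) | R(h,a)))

forall e. forall d. exists g. exists a. exists h. (~J(e) | ~R(d,d) | ~R(g,g) | ~R(a,a) | R(h,a))

First replace A → B with ¬A ∨ B.
  ~(exists e. exists d. (J(e) & R(d,d))) | ~(forall g. R(g,g)) | (exists a. exists h. (~R(a,a) | R(h,a)))
Drive negations inward (¬∀x A ≡ ∃x ¬A, ¬∃x A ≡ ∀x ¬A, De Morgan for ∧/∨):
  (forall e. forall d. (~J(e) | ~R(d,d))) | (exists g. ~R(g,g)) | (exists a. exists h. (~R(a,a) | R(h,a)))
All bound variables are already distinct, so no renaming is needed.
Extract every quantifier outward, since the variables are now distinct and don't occur free across branches:
  forall e. forall d. exists g. exists a. exists h. (~J(e) | ~R(d,d) | ~R(g,g) | ~R(a,a) | R(h,a))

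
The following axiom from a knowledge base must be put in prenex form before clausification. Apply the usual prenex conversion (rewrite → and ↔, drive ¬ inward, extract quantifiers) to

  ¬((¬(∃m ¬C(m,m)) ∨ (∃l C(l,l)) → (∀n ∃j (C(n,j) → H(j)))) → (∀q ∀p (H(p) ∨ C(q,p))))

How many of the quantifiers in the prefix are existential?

4

First replace A → B with ¬A ∨ B.
  ¬(¬(¬(¬(∃m ¬C(m,m)) ∨ (∃l C(l,l))) ∨ (∀n ∃j (¬C(n,j) ∨ H(j)))) ∨ (∀q ∀p (H(p) ∨ C(q,p))))
Move each ¬ inward, flipping quantifiers it crosses:
  ((∃m ¬C(m,m)) ∧ (∀l ¬C(l,l)) ∨ (∀n ∃j (¬C(n,j) ∨ H(j)))) ∧ (∃q ∃p (¬H(p) ∧ ¬C(q,p)))
All bound variables are already distinct, so no renaming is needed.
Pull the quantifiers to the front (each side's bound variable is not free in the other side):
  ∃m ∀l ∀n ∃j ∃q ∃p ((¬C(m,m) ∧ ¬C(l,l) ∨ ¬C(n,j) ∨ H(j)) ∧ ¬H(p) ∧ ¬C(q,p))
The prefix is ∃m ∀l ∀n ∃j ∃q ∃p: 2 universal, 4 existential.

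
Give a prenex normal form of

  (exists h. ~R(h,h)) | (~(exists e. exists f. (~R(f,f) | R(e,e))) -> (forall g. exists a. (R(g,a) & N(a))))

Rewrite implications/biconditionals: A → B as ¬A ∨ B.
  (exists h. ~R(h,h)) | ~~(exists e. exists f. (~R(f,f) | R(e,e))) | (forall g. exists a. (R(g,a) & N(a)))
Drive negations inward (¬∀x A ≡ ∃x ¬A, ¬∃x A ≡ ∀x ¬A, De Morgan for ∧/∨):
  (exists h. ~R(h,h)) | (exists e. exists f. (~R(f,f) | R(e,e))) | (forall g. exists a. (R(g,a) & N(a)))
All bound variables are already distinct, so no renaming is needed.
Pull the quantifiers to the front (each side's bound variable is not free in the other side):
  exists h. exists e. exists f. forall g. exists a. (~R(h,h) | ~R(f,f) | R(e,e) | R(g,a) & N(a))

exists h. exists e. exists f. forall g. exists a. (~R(h,h) | ~R(f,f) | R(e,e) | R(g,a) & N(a))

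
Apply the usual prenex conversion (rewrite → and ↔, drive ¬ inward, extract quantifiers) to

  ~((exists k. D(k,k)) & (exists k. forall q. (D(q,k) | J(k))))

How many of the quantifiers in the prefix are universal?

2

Push ¬ through the quantifiers and connectives to reach negation normal form:
  (forall k. ~D(k,k)) | (forall k. exists q. (~D(q,k) & ~J(k)))
Rename bound variables to avoid capture: k↦w.
  (forall k. ~D(k,k)) | (forall w. exists q. (~D(q,w) & ~J(w)))
Finally move all quantifiers to the prefix:
  forall k. forall w. exists q. (~D(k,k) | ~D(q,w) & ~J(w))
The prefix is forall k forall w exists q: 2 universal, 1 existential.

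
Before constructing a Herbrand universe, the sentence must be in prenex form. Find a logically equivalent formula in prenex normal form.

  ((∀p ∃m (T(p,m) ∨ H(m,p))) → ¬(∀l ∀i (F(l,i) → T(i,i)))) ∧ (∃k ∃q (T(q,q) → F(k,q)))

∃p ∀m ∃l ∃i ∃k ∃q ((¬T(p,m) ∧ ¬H(m,p) ∨ F(l,i) ∧ ¬T(i,i)) ∧ (¬T(q,q) ∨ F(k,q)))

Eliminate → and ↔ using ¬ and ∨.
  (¬(∀p ∃m (T(p,m) ∨ H(m,p))) ∨ ¬(∀l ∀i (¬F(l,i) ∨ T(i,i)))) ∧ (∃k ∃q (¬T(q,q) ∨ F(k,q)))
Drive negations inward (¬∀x A ≡ ∃x ¬A, ¬∃x A ≡ ∀x ¬A, De Morgan for ∧/∨):
  ((∃p ∀m (¬T(p,m) ∧ ¬H(m,p))) ∨ (∃l ∃i (F(l,i) ∧ ¬T(i,i)))) ∧ (∃k ∃q (¬T(q,q) ∨ F(k,q)))
Finally move all quantifiers to the prefix:
  ∃p ∀m ∃l ∃i ∃k ∃q ((¬T(p,m) ∧ ¬H(m,p) ∨ F(l,i) ∧ ¬T(i,i)) ∧ (¬T(q,q) ∨ F(k,q)))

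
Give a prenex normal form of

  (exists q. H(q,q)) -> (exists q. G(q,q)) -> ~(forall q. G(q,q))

Rewrite implications/biconditionals: A → B as ¬A ∨ B.
  ~(exists q. H(q,q)) | ~(exists q. G(q,q)) | ~(forall q. G(q,q))
Drive negations inward (¬∀x A ≡ ∃x ¬A, ¬∃x A ≡ ∀x ¬A, De Morgan for ∧/∨):
  (forall q. ~H(q,q)) | (forall q. ~G(q,q)) | (exists q. ~G(q,q))
Rename bound variables to avoid capture: q↦p, q↦c.
  (forall q. ~H(q,q)) | (forall p. ~G(p,p)) | (exists c. ~G(c,c))
Finally move all quantifiers to the prefix:
  forall q. forall p. exists c. (~H(q,q) | ~G(p,p) | ~G(c,c))

forall q. forall p. exists c. (~H(q,q) | ~G(p,p) | ~G(c,c))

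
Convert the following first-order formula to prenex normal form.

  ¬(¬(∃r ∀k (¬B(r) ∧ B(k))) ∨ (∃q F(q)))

∃r ∀k ∀q (¬B(r) ∧ B(k) ∧ ¬F(q))

Drive negations inward (¬∀x A ≡ ∃x ¬A, ¬∃x A ≡ ∀x ¬A, De Morgan for ∧/∨):
  (∃r ∀k (¬B(r) ∧ B(k))) ∧ (∀q ¬F(q))
All bound variables are already distinct, so no renaming is needed.
Finally move all quantifiers to the prefix:
  ∃r ∀k ∀q (¬B(r) ∧ B(k) ∧ ¬F(q))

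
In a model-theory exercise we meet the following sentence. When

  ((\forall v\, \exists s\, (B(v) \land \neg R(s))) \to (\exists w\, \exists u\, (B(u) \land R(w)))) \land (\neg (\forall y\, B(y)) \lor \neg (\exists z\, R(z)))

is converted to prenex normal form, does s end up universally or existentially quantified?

universal

Eliminate → and ↔ using ¬ and ∨.
  (\neg (\forall v\, \exists s\, (B(v) \land \neg R(s))) \lor (\exists w\, \exists u\, (B(u) \land R(w)))) \land (\neg (\forall y\, B(y)) \lor \neg (\exists z\, R(z)))
Push ¬ through the quantifiers and connectives to reach negation normal form:
  ((\exists v\, \forall s\, (\neg B(v) \lor R(s))) \lor (\exists w\, \exists u\, (B(u) \land R(w)))) \land ((\exists y\, \neg B(y)) \lor (\forall z\, \neg R(z)))
Pull the quantifiers to the front (each side's bound variable is not free in the other side):
  \exists v\, \forall s\, \exists w\, \exists u\, \exists y\, \forall z\, ((\neg B(v) \lor R(s) \lor B(u) \land R(w)) \land (\neg B(y) \lor \neg R(z)))
The quantifier \exists s sits under an odd number of negations (counting the antecedent side of each →), so it flips to \forall s.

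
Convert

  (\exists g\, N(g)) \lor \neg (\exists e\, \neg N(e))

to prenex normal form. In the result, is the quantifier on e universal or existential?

Push ¬ through the quantifiers and connectives to reach negation normal form:
  (\exists g\, N(g)) \lor (\forall e\, N(e))
All bound variables are already distinct, so no renaming is needed.
Extract every quantifier outward, since the variables are now distinct and don't occur free across branches:
  \exists g\, \forall e\, (N(g) \lor N(e))
The quantifier \exists e sits under an odd number of negations, so it flips to \forall e.

universal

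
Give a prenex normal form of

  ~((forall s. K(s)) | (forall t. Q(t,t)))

exists s. exists t. (~K(s) & ~Q(t,t))

Move each ¬ inward, flipping quantifiers it crosses:
  (exists s. ~K(s)) & (exists t. ~Q(t,t))
Pull the quantifiers to the front (each side's bound variable is not free in the other side):
  exists s. exists t. (~K(s) & ~Q(t,t))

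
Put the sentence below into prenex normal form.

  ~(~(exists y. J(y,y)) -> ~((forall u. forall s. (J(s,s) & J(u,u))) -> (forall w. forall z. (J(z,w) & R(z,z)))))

forall y. exists u. exists s. forall w. forall z. (~J(y,y) & (~J(s,s) | ~J(u,u) | J(z,w) & R(z,z)))

First replace A → B with ¬A ∨ B.
  ~(~~(exists y. J(y,y)) | ~(~(forall u. forall s. (J(s,s) & J(u,u))) | (forall w. forall z. (J(z,w) & R(z,z)))))
Push ¬ through the quantifiers and connectives to reach negation normal form:
  (forall y. ~J(y,y)) & ((exists u. exists s. (~J(s,s) | ~J(u,u))) | (forall w. forall z. (J(z,w) & R(z,z))))
All bound variables are already distinct, so no renaming is needed.
Finally move all quantifiers to the prefix:
  forall y. exists u. exists s. forall w. forall z. (~J(y,y) & (~J(s,s) | ~J(u,u) | J(z,w) & R(z,z)))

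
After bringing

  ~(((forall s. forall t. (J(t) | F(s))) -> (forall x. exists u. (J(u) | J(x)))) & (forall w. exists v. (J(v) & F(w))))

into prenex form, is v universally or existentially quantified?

Eliminate → and ↔ using ¬ and ∨.
  ~((~(forall s. forall t. (J(t) | F(s))) | (forall x. exists u. (J(u) | J(x)))) & (forall w. exists v. (J(v) & F(w))))
Push ¬ through the quantifiers and connectives to reach negation normal form:
  (forall s. forall t. (J(t) | F(s))) & (exists x. forall u. (~J(u) & ~J(x))) | (exists w. forall v. (~J(v) | ~F(w)))
All bound variables are already distinct, so no renaming is needed.
Finally move all quantifiers to the prefix:
  forall s. forall t. exists x. forall u. exists w. forall v. ((J(t) | F(s)) & ~J(u) & ~J(x) | ~J(v) | ~F(w))
The quantifier exists v sits under an odd number of negations (counting the antecedent side of each →), so it flips to forall v.

universal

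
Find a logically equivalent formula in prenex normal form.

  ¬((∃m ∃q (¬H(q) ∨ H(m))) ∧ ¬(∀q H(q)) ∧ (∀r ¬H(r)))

∀m ∀q ∀w1 ∃r (H(q) ∧ ¬H(m) ∨ H(w1) ∨ H(r))

Drive negations inward (¬∀x A ≡ ∃x ¬A, ¬∃x A ≡ ∀x ¬A, De Morgan for ∧/∨):
  (∀m ∀q (H(q) ∧ ¬H(m))) ∨ (∀q H(q)) ∨ (∃r H(r))
Standardize variables apart so no two quantifiers bind the same name: q↦w1.
  (∀m ∀q (H(q) ∧ ¬H(m))) ∨ (∀w1 H(w1)) ∨ (∃r H(r))
Extract every quantifier outward, since the variables are now distinct and don't occur free across branches:
  ∀m ∀q ∀w1 ∃r (H(q) ∧ ¬H(m) ∨ H(w1) ∨ H(r))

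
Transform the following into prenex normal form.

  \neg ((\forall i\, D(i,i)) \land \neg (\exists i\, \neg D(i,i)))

Push ¬ through the quantifiers and connectives to reach negation normal form:
  (\exists i\, \neg D(i,i)) \lor (\exists i\, \neg D(i,i))
Give each quantifier a distinct variable: i↦r.
  (\exists i\, \neg D(i,i)) \lor (\exists r\, \neg D(r,r))
Pull the quantifiers to the front (each side's bound variable is not free in the other side):
  \exists i\, \exists r\, (\neg D(i,i) \lor \neg D(r,r))

\exists i\, \exists r\, (\neg D(i,i) \lor \neg D(r,r))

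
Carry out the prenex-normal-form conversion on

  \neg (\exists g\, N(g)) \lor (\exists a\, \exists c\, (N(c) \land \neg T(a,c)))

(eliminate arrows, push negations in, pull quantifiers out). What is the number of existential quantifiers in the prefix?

Drive negations inward (¬∀x A ≡ ∃x ¬A, ¬∃x A ≡ ∀x ¬A, De Morgan for ∧/∨):
  (\forall g\, \neg N(g)) \lor (\exists a\, \exists c\, (N(c) \land \neg T(a,c)))
All bound variables are already distinct, so no renaming is needed.
Finally move all quantifiers to the prefix:
  \forall g\, \exists a\, \exists c\, (\neg N(g) \lor N(c) \land \neg T(a,c))
The prefix is \forall g \exists a \exists c: 1 universal, 2 existential.

2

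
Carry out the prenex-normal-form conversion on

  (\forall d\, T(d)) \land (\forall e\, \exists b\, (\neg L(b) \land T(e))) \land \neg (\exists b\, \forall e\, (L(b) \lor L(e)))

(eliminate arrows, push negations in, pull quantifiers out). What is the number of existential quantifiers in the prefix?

2

Move each ¬ inward, flipping quantifiers it crosses:
  (\forall d\, T(d)) \land (\forall e\, \exists b\, (\neg L(b) \land T(e))) \land (\forall b\, \exists e\, (\neg L(b) \land \neg L(e)))
Rename bound variables to avoid capture: b↦w1, e↦v.
  (\forall d\, T(d)) \land (\forall e\, \exists b\, (\neg L(b) \land T(e))) \land (\forall w1\, \exists v\, (\neg L(w1) \land \neg L(v)))
Extract every quantifier outward, since the variables are now distinct and don't occur free across branches:
  \forall d\, \forall e\, \exists b\, \forall w1\, \exists v\, (T(d) \land \neg L(b) \land T(e) \land \neg L(w1) \land \neg L(v))
The prefix is \forall d \forall e \exists b \forall w1 \exists v: 3 universal, 2 existential.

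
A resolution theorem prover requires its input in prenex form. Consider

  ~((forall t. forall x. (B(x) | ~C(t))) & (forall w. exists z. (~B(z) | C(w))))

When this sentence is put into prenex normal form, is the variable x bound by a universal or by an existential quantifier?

Drive negations inward (¬∀x A ≡ ∃x ¬A, ¬∃x A ≡ ∀x ¬A, De Morgan for ∧/∨):
  (exists t. exists x. (~B(x) & C(t))) | (exists w. forall z. (B(z) & ~C(w)))
Pull the quantifiers to the front (each side's bound variable is not free in the other side):
  exists t. exists x. exists w. forall z. (~B(x) & C(t) | B(z) & ~C(w))
The quantifier forall x sits under an odd number of negations, so it flips to exists x.

existential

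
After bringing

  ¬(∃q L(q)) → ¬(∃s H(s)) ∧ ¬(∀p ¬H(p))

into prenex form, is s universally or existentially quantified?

universal

First replace A → B with ¬A ∨ B.
  ¬¬(∃q L(q)) ∨ ¬(∃s H(s)) ∧ ¬(∀p ¬H(p))
Move each ¬ inward, flipping quantifiers it crosses:
  (∃q L(q)) ∨ (∀s ¬H(s)) ∧ (∃p H(p))
Pull the quantifiers to the front (each side's bound variable is not free in the other side):
  ∃q ∀s ∃p (L(q) ∨ ¬H(s) ∧ H(p))
The quantifier ∃s sits under an odd number of negations (counting the antecedent side of each →), so it flips to ∀s.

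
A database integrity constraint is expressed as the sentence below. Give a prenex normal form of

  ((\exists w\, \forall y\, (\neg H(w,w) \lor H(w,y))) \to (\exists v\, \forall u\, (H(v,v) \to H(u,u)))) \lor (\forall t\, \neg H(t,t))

\forall w\, \exists y\, \exists v\, \forall u\, \forall t\, (H(w,w) \land \neg H(w,y) \lor \neg H(v,v) \lor H(u,u) \lor \neg H(t,t))

First replace A → B with ¬A ∨ B.
  \neg (\exists w\, \forall y\, (\neg H(w,w) \lor H(w,y))) \lor (\exists v\, \forall u\, (\neg H(v,v) \lor H(u,u))) \lor (\forall t\, \neg H(t,t))
Push ¬ through the quantifiers and connectives to reach negation normal form:
  (\forall w\, \exists y\, (H(w,w) \land \neg H(w,y))) \lor (\exists v\, \forall u\, (\neg H(v,v) \lor H(u,u))) \lor (\forall t\, \neg H(t,t))
Finally move all quantifiers to the prefix:
  \forall w\, \exists y\, \exists v\, \forall u\, \forall t\, (H(w,w) \land \neg H(w,y) \lor \neg H(v,v) \lor H(u,u) \lor \neg H(t,t))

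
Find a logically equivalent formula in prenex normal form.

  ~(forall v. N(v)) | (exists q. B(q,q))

exists v. exists q. (~N(v) | B(q,q))

Move each ¬ inward, flipping quantifiers it crosses:
  (exists v. ~N(v)) | (exists q. B(q,q))
Pull the quantifiers to the front (each side's bound variable is not free in the other side):
  exists v. exists q. (~N(v) | B(q,q))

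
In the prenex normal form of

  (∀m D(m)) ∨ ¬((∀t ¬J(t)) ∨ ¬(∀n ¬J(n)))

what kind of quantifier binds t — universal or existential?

Drive negations inward (¬∀x A ≡ ∃x ¬A, ¬∃x A ≡ ∀x ¬A, De Morgan for ∧/∨):
  (∀m D(m)) ∨ (∃t J(t)) ∧ (∀n ¬J(n))
Finally move all quantifiers to the prefix:
  ∀m ∃t ∀n (D(m) ∨ J(t) ∧ ¬J(n))
The quantifier ∀t sits under an odd number of negations, so it flips to ∃t.

existential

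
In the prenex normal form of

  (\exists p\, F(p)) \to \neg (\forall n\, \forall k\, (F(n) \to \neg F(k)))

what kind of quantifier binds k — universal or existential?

existential

Rewrite implications/biconditionals: A → B as ¬A ∨ B.
  \neg (\exists p\, F(p)) \lor \neg (\forall n\, \forall k\, (\neg F(n) \lor \neg F(k)))
Move each ¬ inward, flipping quantifiers it crosses:
  (\forall p\, \neg F(p)) \lor (\exists n\, \exists k\, (F(n) \land F(k)))
All bound variables are already distinct, so no renaming is needed.
Pull the quantifiers to the front (each side's bound variable is not free in the other side):
  \forall p\, \exists n\, \exists k\, (\neg F(p) \lor F(n) \land F(k))
The quantifier \forall k sits under an odd number of negations (counting the antecedent side of each →), so it flips to \exists k.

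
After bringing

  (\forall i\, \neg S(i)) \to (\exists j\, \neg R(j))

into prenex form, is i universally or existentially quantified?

First replace A → B with ¬A ∨ B.
  \neg (\forall i\, \neg S(i)) \lor (\exists j\, \neg R(j))
Move each ¬ inward, flipping quantifiers it crosses:
  (\exists i\, S(i)) \lor (\exists j\, \neg R(j))
All bound variables are already distinct, so no renaming is needed.
Extract every quantifier outward, since the variables are now distinct and don't occur free across branches:
  \exists i\, \exists j\, (S(i) \lor \neg R(j))
The quantifier \forall i sits under an odd number of negations (counting the antecedent side of each →), so it flips to \exists i.

existential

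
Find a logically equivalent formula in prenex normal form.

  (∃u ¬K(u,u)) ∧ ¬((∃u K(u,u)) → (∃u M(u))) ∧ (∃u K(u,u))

Eliminate → and ↔ using ¬ and ∨.
  (∃u ¬K(u,u)) ∧ ¬(¬(∃u K(u,u)) ∨ (∃u M(u))) ∧ (∃u K(u,u))
Move each ¬ inward, flipping quantifiers it crosses:
  (∃u ¬K(u,u)) ∧ (∃u K(u,u)) ∧ (∀u ¬M(u)) ∧ (∃u K(u,u))
Give each quantifier a distinct variable: u↦w, u↦v, u↦u1.
  (∃u ¬K(u,u)) ∧ (∃w K(w,w)) ∧ (∀v ¬M(v)) ∧ (∃u1 K(u1,u1))
Finally move all quantifiers to the prefix:
  ∃u ∃w ∀v ∃u1 (¬K(u,u) ∧ K(w,w) ∧ ¬M(v) ∧ K(u1,u1))

∃u ∃w ∀v ∃u1 (¬K(u,u) ∧ K(w,w) ∧ ¬M(v) ∧ K(u1,u1))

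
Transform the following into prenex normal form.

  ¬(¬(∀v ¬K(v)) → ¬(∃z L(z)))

Eliminate → and ↔ using ¬ and ∨.
  ¬(¬¬(∀v ¬K(v)) ∨ ¬(∃z L(z)))
Push ¬ through the quantifiers and connectives to reach negation normal form:
  (∃v K(v)) ∧ (∃z L(z))
All bound variables are already distinct, so no renaming is needed.
Finally move all quantifiers to the prefix:
  ∃v ∃z (K(v) ∧ L(z))

∃v ∃z (K(v) ∧ L(z))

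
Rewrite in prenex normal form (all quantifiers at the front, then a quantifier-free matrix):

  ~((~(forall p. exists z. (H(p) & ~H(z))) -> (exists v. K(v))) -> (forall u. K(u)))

First replace A → B with ¬A ∨ B.
  ~(~(~~(forall p. exists z. (H(p) & ~H(z))) | (exists v. K(v))) | (forall u. K(u)))
Move each ¬ inward, flipping quantifiers it crosses:
  ((forall p. exists z. (H(p) & ~H(z))) | (exists v. K(v))) & (exists u. ~K(u))
All bound variables are already distinct, so no renaming is needed.
Extract every quantifier outward, since the variables are now distinct and don't occur free across branches:
  forall p. exists z. exists v. exists u. ((H(p) & ~H(z) | K(v)) & ~K(u))

forall p. exists z. exists v. exists u. ((H(p) & ~H(z) | K(v)) & ~K(u))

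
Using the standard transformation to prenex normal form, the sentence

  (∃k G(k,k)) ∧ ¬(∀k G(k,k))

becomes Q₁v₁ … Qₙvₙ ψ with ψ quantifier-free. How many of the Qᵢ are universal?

Push ¬ through the quantifiers and connectives to reach negation normal form:
  (∃k G(k,k)) ∧ (∃k ¬G(k,k))
Rename bound variables to avoid capture: k↦t.
  (∃k G(k,k)) ∧ (∃t ¬G(t,t))
Finally move all quantifiers to the prefix:
  ∃k ∃t (G(k,k) ∧ ¬G(t,t))
The prefix is ∃k ∃t: 0 universal, 2 existential.

0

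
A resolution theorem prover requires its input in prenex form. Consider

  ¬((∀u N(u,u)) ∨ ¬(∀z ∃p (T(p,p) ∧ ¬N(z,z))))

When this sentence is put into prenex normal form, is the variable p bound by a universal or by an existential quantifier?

Push ¬ through the quantifiers and connectives to reach negation normal form:
  (∃u ¬N(u,u)) ∧ (∀z ∃p (T(p,p) ∧ ¬N(z,z)))
All bound variables are already distinct, so no renaming is needed.
Extract every quantifier outward, since the variables are now distinct and don't occur free across branches:
  ∃u ∀z ∃p (¬N(u,u) ∧ T(p,p) ∧ ¬N(z,z))
The quantifier ∃p sits under an even number of negations, so it remains existential.

existential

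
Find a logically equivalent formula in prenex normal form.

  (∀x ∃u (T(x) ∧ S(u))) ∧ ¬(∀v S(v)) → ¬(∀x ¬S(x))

∃x ∀u ∀v ∃r (¬T(x) ∨ ¬S(u) ∨ S(v) ∨ S(r))

Eliminate → and ↔ using ¬ and ∨.
  ¬((∀x ∃u (T(x) ∧ S(u))) ∧ ¬(∀v S(v))) ∨ ¬(∀x ¬S(x))
Move each ¬ inward, flipping quantifiers it crosses:
  (∃x ∀u (¬T(x) ∨ ¬S(u))) ∨ (∀v S(v)) ∨ (∃x S(x))
Rename bound variables to avoid capture: x↦r.
  (∃x ∀u (¬T(x) ∨ ¬S(u))) ∨ (∀v S(v)) ∨ (∃r S(r))
Finally move all quantifiers to the prefix:
  ∃x ∀u ∀v ∃r (¬T(x) ∨ ¬S(u) ∨ S(v) ∨ S(r))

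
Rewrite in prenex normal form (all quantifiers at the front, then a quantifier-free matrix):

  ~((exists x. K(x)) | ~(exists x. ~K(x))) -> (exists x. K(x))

First replace A → B with ¬A ∨ B.
  ~~((exists x. K(x)) | ~(exists x. ~K(x))) | (exists x. K(x))
Move each ¬ inward, flipping quantifiers it crosses:
  (exists x. K(x)) | (forall x. K(x)) | (exists x. K(x))
Give each quantifier a distinct variable: x↦u, x↦s.
  (exists x. K(x)) | (forall u. K(u)) | (exists s. K(s))
Pull the quantifiers to the front (each side's bound variable is not free in the other side):
  exists x. forall u. exists s. (K(x) | K(u) | K(s))

exists x. forall u. exists s. (K(x) | K(u) | K(s))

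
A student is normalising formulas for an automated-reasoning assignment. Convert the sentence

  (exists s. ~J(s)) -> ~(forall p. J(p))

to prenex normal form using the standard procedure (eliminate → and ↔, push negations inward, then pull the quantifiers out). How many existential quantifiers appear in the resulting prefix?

Eliminate → and ↔ using ¬ and ∨.
  ~(exists s. ~J(s)) | ~(forall p. J(p))
Drive negations inward (¬∀x A ≡ ∃x ¬A, ¬∃x A ≡ ∀x ¬A, De Morgan for ∧/∨):
  (forall s. J(s)) | (exists p. ~J(p))
All bound variables are already distinct, so no renaming is needed.
Pull the quantifiers to the front (each side's bound variable is not free in the other side):
  forall s. exists p. (J(s) | ~J(p))
The prefix is forall s exists p: 1 universal, 1 existential.

1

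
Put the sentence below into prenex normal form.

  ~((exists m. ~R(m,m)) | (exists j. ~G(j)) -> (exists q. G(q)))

exists m. exists j. forall q. ((~R(m,m) | ~G(j)) & ~G(q))

First replace A → B with ¬A ∨ B.
  ~(~((exists m. ~R(m,m)) | (exists j. ~G(j))) | (exists q. G(q)))
Push ¬ through the quantifiers and connectives to reach negation normal form:
  ((exists m. ~R(m,m)) | (exists j. ~G(j))) & (forall q. ~G(q))
All bound variables are already distinct, so no renaming is needed.
Extract every quantifier outward, since the variables are now distinct and don't occur free across branches:
  exists m. exists j. forall q. ((~R(m,m) | ~G(j)) & ~G(q))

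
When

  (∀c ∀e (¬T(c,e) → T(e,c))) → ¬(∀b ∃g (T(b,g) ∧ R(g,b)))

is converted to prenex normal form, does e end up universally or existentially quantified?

Rewrite implications/biconditionals: A → B as ¬A ∨ B.
  ¬(∀c ∀e (¬¬T(c,e) ∨ T(e,c))) ∨ ¬(∀b ∃g (T(b,g) ∧ R(g,b)))
Drive negations inward (¬∀x A ≡ ∃x ¬A, ¬∃x A ≡ ∀x ¬A, De Morgan for ∧/∨):
  (∃c ∃e (¬T(c,e) ∧ ¬T(e,c))) ∨ (∃b ∀g (¬T(b,g) ∨ ¬R(g,b)))
Finally move all quantifiers to the prefix:
  ∃c ∃e ∃b ∀g (¬T(c,e) ∧ ¬T(e,c) ∨ ¬T(b,g) ∨ ¬R(g,b))
The quantifier ∀e sits under an odd number of negations (counting the antecedent side of each →), so it flips to ∃e.

existential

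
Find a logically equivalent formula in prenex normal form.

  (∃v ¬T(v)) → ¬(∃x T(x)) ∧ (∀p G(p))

Rewrite implications/biconditionals: A → B as ¬A ∨ B.
  ¬(∃v ¬T(v)) ∨ ¬(∃x T(x)) ∧ (∀p G(p))
Push ¬ through the quantifiers and connectives to reach negation normal form:
  (∀v T(v)) ∨ (∀x ¬T(x)) ∧ (∀p G(p))
Extract every quantifier outward, since the variables are now distinct and don't occur free across branches:
  ∀v ∀x ∀p (T(v) ∨ ¬T(x) ∧ G(p))

∀v ∀x ∀p (T(v) ∨ ¬T(x) ∧ G(p))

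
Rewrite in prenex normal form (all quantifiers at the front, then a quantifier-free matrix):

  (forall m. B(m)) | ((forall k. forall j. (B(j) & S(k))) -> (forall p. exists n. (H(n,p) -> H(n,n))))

forall m. exists k. exists j. forall p. exists n. (B(m) | ~B(j) | ~S(k) | ~H(n,p) | H(n,n))

Rewrite implications/biconditionals: A → B as ¬A ∨ B.
  (forall m. B(m)) | ~(forall k. forall j. (B(j) & S(k))) | (forall p. exists n. (~H(n,p) | H(n,n)))
Push ¬ through the quantifiers and connectives to reach negation normal form:
  (forall m. B(m)) | (exists k. exists j. (~B(j) | ~S(k))) | (forall p. exists n. (~H(n,p) | H(n,n)))
Extract every quantifier outward, since the variables are now distinct and don't occur free across branches:
  forall m. exists k. exists j. forall p. exists n. (B(m) | ~B(j) | ~S(k) | ~H(n,p) | H(n,n))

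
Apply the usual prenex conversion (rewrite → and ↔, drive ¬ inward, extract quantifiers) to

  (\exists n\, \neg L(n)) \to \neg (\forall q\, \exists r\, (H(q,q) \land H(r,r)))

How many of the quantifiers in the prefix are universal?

2

Eliminate → and ↔ using ¬ and ∨.
  \neg (\exists n\, \neg L(n)) \lor \neg (\forall q\, \exists r\, (H(q,q) \land H(r,r)))
Move each ¬ inward, flipping quantifiers it crosses:
  (\forall n\, L(n)) \lor (\exists q\, \forall r\, (\neg H(q,q) \lor \neg H(r,r)))
Extract every quantifier outward, since the variables are now distinct and don't occur free across branches:
  \forall n\, \exists q\, \forall r\, (L(n) \lor \neg H(q,q) \lor \neg H(r,r))
The prefix is \forall n \exists q \forall r: 2 universal, 1 existential.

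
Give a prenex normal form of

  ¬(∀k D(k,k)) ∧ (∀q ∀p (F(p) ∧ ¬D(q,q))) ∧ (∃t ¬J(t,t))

∃k ∀q ∀p ∃t (¬D(k,k) ∧ F(p) ∧ ¬D(q,q) ∧ ¬J(t,t))

Move each ¬ inward, flipping quantifiers it crosses:
  (∃k ¬D(k,k)) ∧ (∀q ∀p (F(p) ∧ ¬D(q,q))) ∧ (∃t ¬J(t,t))
All bound variables are already distinct, so no renaming is needed.
Extract every quantifier outward, since the variables are now distinct and don't occur free across branches:
  ∃k ∀q ∀p ∃t (¬D(k,k) ∧ F(p) ∧ ¬D(q,q) ∧ ¬J(t,t))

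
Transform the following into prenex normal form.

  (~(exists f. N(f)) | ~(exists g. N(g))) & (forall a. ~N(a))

Move each ¬ inward, flipping quantifiers it crosses:
  ((forall f. ~N(f)) | (forall g. ~N(g))) & (forall a. ~N(a))
All bound variables are already distinct, so no renaming is needed.
Pull the quantifiers to the front (each side's bound variable is not free in the other side):
  forall f. forall g. forall a. ((~N(f) | ~N(g)) & ~N(a))

forall f. forall g. forall a. ((~N(f) | ~N(g)) & ~N(a))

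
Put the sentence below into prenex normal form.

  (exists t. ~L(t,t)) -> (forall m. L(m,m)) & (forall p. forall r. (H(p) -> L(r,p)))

First replace A → B with ¬A ∨ B.
  ~(exists t. ~L(t,t)) | (forall m. L(m,m)) & (forall p. forall r. (~H(p) | L(r,p)))
Move each ¬ inward, flipping quantifiers it crosses:
  (forall t. L(t,t)) | (forall m. L(m,m)) & (forall p. forall r. (~H(p) | L(r,p)))
All bound variables are already distinct, so no renaming is needed.
Extract every quantifier outward, since the variables are now distinct and don't occur free across branches:
  forall t. forall m. forall p. forall r. (L(t,t) | L(m,m) & (~H(p) | L(r,p)))

forall t. forall m. forall p. forall r. (L(t,t) | L(m,m) & (~H(p) | L(r,p)))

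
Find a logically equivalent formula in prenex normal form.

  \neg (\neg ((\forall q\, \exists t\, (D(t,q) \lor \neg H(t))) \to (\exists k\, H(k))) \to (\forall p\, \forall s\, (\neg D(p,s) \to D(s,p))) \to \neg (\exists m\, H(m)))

Rewrite implications/biconditionals: A → B as ¬A ∨ B.
  \neg (\neg \neg (\neg (\forall q\, \exists t\, (D(t,q) \lor \neg H(t))) \lor (\exists k\, H(k))) \lor \neg (\forall p\, \forall s\, (\neg \neg D(p,s) \lor D(s,p))) \lor \neg (\exists m\, H(m)))
Move each ¬ inward, flipping quantifiers it crosses:
  (\forall q\, \exists t\, (D(t,q) \lor \neg H(t))) \land (\forall k\, \neg H(k)) \land (\forall p\, \forall s\, (D(p,s) \lor D(s,p))) \land (\exists m\, H(m))
All bound variables are already distinct, so no renaming is needed.
Extract every quantifier outward, since the variables are now distinct and don't occur free across branches:
  \forall q\, \exists t\, \forall k\, \forall p\, \forall s\, \exists m\, ((D(t,q) \lor \neg H(t)) \land \neg H(k) \land (D(p,s) \lor D(s,p)) \land H(m))

\forall q\, \exists t\, \forall k\, \forall p\, \forall s\, \exists m\, ((D(t,q) \lor \neg H(t)) \land \neg H(k) \land (D(p,s) \lor D(s,p)) \land H(m))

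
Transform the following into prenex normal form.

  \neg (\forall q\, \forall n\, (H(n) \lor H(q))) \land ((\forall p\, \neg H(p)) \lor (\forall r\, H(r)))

Move each ¬ inward, flipping quantifiers it crosses:
  (\exists q\, \exists n\, (\neg H(n) \land \neg H(q))) \land ((\forall p\, \neg H(p)) \lor (\forall r\, H(r)))
Finally move all quantifiers to the prefix:
  \exists q\, \exists n\, \forall p\, \forall r\, (\neg H(n) \land \neg H(q) \land (\neg H(p) \lor H(r)))

\exists q\, \exists n\, \forall p\, \forall r\, (\neg H(n) \land \neg H(q) \land (\neg H(p) \lor H(r)))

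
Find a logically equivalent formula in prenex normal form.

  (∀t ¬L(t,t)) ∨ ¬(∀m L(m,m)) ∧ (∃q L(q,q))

∀t ∃m ∃q (¬L(t,t) ∨ ¬L(m,m) ∧ L(q,q))

Move each ¬ inward, flipping quantifiers it crosses:
  (∀t ¬L(t,t)) ∨ (∃m ¬L(m,m)) ∧ (∃q L(q,q))
All bound variables are already distinct, so no renaming is needed.
Pull the quantifiers to the front (each side's bound variable is not free in the other side):
  ∀t ∃m ∃q (¬L(t,t) ∨ ¬L(m,m) ∧ L(q,q))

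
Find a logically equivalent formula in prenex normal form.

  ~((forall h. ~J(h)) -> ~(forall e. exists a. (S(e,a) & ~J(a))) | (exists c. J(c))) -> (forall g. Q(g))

First replace A → B with ¬A ∨ B.
  ~~(~(forall h. ~J(h)) | ~(forall e. exists a. (S(e,a) & ~J(a))) | (exists c. J(c))) | (forall g. Q(g))
Move each ¬ inward, flipping quantifiers it crosses:
  (exists h. J(h)) | (exists e. forall a. (~S(e,a) | J(a))) | (exists c. J(c)) | (forall g. Q(g))
All bound variables are already distinct, so no renaming is needed.
Pull the quantifiers to the front (each side's bound variable is not free in the other side):
  exists h. exists e. forall a. exists c. forall g. (J(h) | ~S(e,a) | J(a) | J(c) | Q(g))

exists h. exists e. forall a. exists c. forall g. (J(h) | ~S(e,a) | J(a) | J(c) | Q(g))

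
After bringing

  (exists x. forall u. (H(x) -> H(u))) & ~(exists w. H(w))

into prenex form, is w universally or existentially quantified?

universal

Eliminate → and ↔ using ¬ and ∨.
  (exists x. forall u. (~H(x) | H(u))) & ~(exists w. H(w))
Push ¬ through the quantifiers and connectives to reach negation normal form:
  (exists x. forall u. (~H(x) | H(u))) & (forall w. ~H(w))
All bound variables are already distinct, so no renaming is needed.
Extract every quantifier outward, since the variables are now distinct and don't occur free across branches:
  exists x. forall u. forall w. ((~H(x) | H(u)) & ~H(w))
The quantifier exists w sits under an odd number of negations (counting the antecedent side of each →), so it flips to forall w.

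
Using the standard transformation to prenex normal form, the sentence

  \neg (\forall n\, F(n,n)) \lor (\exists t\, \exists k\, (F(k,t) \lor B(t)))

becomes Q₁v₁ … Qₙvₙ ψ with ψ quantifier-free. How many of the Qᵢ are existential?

3

Drive negations inward (¬∀x A ≡ ∃x ¬A, ¬∃x A ≡ ∀x ¬A, De Morgan for ∧/∨):
  (\exists n\, \neg F(n,n)) \lor (\exists t\, \exists k\, (F(k,t) \lor B(t)))
Finally move all quantifiers to the prefix:
  \exists n\, \exists t\, \exists k\, (\neg F(n,n) \lor F(k,t) \lor B(t))
The prefix is \exists n \exists t \exists k: 0 universal, 3 existential.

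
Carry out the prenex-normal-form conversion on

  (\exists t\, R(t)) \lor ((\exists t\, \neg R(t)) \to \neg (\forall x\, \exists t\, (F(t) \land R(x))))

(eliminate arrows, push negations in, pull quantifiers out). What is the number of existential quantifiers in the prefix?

Eliminate → and ↔ using ¬ and ∨.
  (\exists t\, R(t)) \lor \neg (\exists t\, \neg R(t)) \lor \neg (\forall x\, \exists t\, (F(t) \land R(x)))
Drive negations inward (¬∀x A ≡ ∃x ¬A, ¬∃x A ≡ ∀x ¬A, De Morgan for ∧/∨):
  (\exists t\, R(t)) \lor (\forall t\, R(t)) \lor (\exists x\, \forall t\, (\neg F(t) \lor \neg R(x)))
Give each quantifier a distinct variable: t↦z1, t↦y.
  (\exists t\, R(t)) \lor (\forall z1\, R(z1)) \lor (\exists x\, \forall y\, (\neg F(y) \lor \neg R(x)))
Extract every quantifier outward, since the variables are now distinct and don't occur free across branches:
  \exists t\, \forall z1\, \exists x\, \forall y\, (R(t) \lor R(z1) \lor \neg F(y) \lor \neg R(x))
The prefix is \exists t \forall z1 \exists x \forall y: 2 universal, 2 existential.

2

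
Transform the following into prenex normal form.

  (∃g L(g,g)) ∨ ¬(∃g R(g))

∃g ∀t (L(g,g) ∨ ¬R(t))

Push ¬ through the quantifiers and connectives to reach negation normal form:
  (∃g L(g,g)) ∨ (∀g ¬R(g))
Rename bound variables to avoid capture: g↦t.
  (∃g L(g,g)) ∨ (∀t ¬R(t))
Finally move all quantifiers to the prefix:
  ∃g ∀t (L(g,g) ∨ ¬R(t))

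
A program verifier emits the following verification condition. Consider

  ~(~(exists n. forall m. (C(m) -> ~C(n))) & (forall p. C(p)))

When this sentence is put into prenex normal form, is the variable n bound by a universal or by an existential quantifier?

Eliminate → and ↔ using ¬ and ∨.
  ~(~(exists n. forall m. (~C(m) | ~C(n))) & (forall p. C(p)))
Push ¬ through the quantifiers and connectives to reach negation normal form:
  (exists n. forall m. (~C(m) | ~C(n))) | (exists p. ~C(p))
All bound variables are already distinct, so no renaming is needed.
Pull the quantifiers to the front (each side's bound variable is not free in the other side):
  exists n. forall m. exists p. (~C(m) | ~C(n) | ~C(p))
The quantifier exists n sits under an even number of negations (counting the antecedent side of each →), so it remains existential.

existential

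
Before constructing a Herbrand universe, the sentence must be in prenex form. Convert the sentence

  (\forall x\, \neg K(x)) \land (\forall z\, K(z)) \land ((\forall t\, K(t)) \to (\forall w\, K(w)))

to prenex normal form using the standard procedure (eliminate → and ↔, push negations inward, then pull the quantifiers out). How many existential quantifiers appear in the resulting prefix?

Eliminate → and ↔ using ¬ and ∨.
  (\forall x\, \neg K(x)) \land (\forall z\, K(z)) \land (\neg (\forall t\, K(t)) \lor (\forall w\, K(w)))
Push ¬ through the quantifiers and connectives to reach negation normal form:
  (\forall x\, \neg K(x)) \land (\forall z\, K(z)) \land ((\exists t\, \neg K(t)) \lor (\forall w\, K(w)))
All bound variables are already distinct, so no renaming is needed.
Finally move all quantifiers to the prefix:
  \forall x\, \forall z\, \exists t\, \forall w\, (\neg K(x) \land K(z) \land (\neg K(t) \lor K(w)))
The prefix is \forall x \forall z \exists t \forall w: 3 universal, 1 existential.

1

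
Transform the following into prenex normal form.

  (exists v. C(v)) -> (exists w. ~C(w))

First replace A → B with ¬A ∨ B.
  ~(exists v. C(v)) | (exists w. ~C(w))
Move each ¬ inward, flipping quantifiers it crosses:
  (forall v. ~C(v)) | (exists w. ~C(w))
Pull the quantifiers to the front (each side's bound variable is not free in the other side):
  forall v. exists w. (~C(v) | ~C(w))

forall v. exists w. (~C(v) | ~C(w))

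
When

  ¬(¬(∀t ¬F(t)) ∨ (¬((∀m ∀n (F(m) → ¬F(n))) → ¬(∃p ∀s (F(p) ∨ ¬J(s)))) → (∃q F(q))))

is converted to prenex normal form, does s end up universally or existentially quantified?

universal

Rewrite implications/biconditionals: A → B as ¬A ∨ B.
  ¬(¬(∀t ¬F(t)) ∨ ¬¬(¬(∀m ∀n (¬F(m) ∨ ¬F(n))) ∨ ¬(∃p ∀s (F(p) ∨ ¬J(s)))) ∨ (∃q F(q)))
Push ¬ through the quantifiers and connectives to reach negation normal form:
  (∀t ¬F(t)) ∧ (∀m ∀n (¬F(m) ∨ ¬F(n))) ∧ (∃p ∀s (F(p) ∨ ¬J(s))) ∧ (∀q ¬F(q))
All bound variables are already distinct, so no renaming is needed.
Extract every quantifier outward, since the variables are now distinct and don't occur free across branches:
  ∀t ∀m ∀n ∃p ∀s ∀q (¬F(t) ∧ (¬F(m) ∨ ¬F(n)) ∧ (F(p) ∨ ¬J(s)) ∧ ¬F(q))
The quantifier ∀s sits under an even number of negations (counting the antecedent side of each →), so it remains universal.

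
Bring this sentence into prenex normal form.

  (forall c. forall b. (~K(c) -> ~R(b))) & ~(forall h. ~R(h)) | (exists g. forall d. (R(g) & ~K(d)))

First replace A → B with ¬A ∨ B.
  (forall c. forall b. (~~K(c) | ~R(b))) & ~(forall h. ~R(h)) | (exists g. forall d. (R(g) & ~K(d)))
Move each ¬ inward, flipping quantifiers it crosses:
  (forall c. forall b. (K(c) | ~R(b))) & (exists h. R(h)) | (exists g. forall d. (R(g) & ~K(d)))
All bound variables are already distinct, so no renaming is needed.
Pull the quantifiers to the front (each side's bound variable is not free in the other side):
  forall c. forall b. exists h. exists g. forall d. ((K(c) | ~R(b)) & R(h) | R(g) & ~K(d))

forall c. forall b. exists h. exists g. forall d. ((K(c) | ~R(b)) & R(h) | R(g) & ~K(d))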